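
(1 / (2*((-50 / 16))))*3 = -12 / 25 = -0.48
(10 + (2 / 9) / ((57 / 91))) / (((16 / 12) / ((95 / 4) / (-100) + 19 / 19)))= 5063 / 855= 5.92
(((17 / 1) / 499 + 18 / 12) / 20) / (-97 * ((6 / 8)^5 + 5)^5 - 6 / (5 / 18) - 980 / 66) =-7110480124176236544 / 35435341414665373230731549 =-0.00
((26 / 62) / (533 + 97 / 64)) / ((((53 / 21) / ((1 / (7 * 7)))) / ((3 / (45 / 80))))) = 13312 / 393437709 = 0.00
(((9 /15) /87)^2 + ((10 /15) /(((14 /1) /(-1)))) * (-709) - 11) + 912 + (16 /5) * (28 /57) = 936.33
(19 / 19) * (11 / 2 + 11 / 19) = 231 / 38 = 6.08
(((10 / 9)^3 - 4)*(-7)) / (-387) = -13412 / 282123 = -0.05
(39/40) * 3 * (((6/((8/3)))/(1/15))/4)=3159/128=24.68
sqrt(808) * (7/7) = 28.43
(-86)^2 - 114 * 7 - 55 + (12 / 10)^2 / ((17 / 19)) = 2781459 / 425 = 6544.61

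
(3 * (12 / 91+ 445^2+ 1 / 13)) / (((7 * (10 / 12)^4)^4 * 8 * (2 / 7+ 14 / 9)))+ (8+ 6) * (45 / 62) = 1373218796041098559299 / 4281690521240234375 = 320.72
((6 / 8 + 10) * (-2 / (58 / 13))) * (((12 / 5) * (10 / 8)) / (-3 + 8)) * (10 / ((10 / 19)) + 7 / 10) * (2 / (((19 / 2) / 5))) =-330369 / 5510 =-59.96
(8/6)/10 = 2/15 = 0.13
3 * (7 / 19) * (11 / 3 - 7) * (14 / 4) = -245 / 19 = -12.89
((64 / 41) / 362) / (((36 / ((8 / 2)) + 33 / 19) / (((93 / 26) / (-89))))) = -2356 / 145963649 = -0.00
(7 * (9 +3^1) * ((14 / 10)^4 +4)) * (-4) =-2634.78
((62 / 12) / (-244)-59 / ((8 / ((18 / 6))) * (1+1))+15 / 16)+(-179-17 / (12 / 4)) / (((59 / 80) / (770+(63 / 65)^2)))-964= -2360105240943 / 12164620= -194013.89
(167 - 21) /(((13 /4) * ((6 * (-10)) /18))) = -13.48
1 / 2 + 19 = 39 / 2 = 19.50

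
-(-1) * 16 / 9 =1.78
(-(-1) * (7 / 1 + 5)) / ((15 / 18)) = 72 / 5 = 14.40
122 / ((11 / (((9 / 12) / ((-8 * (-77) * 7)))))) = 183 / 94864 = 0.00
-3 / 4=-0.75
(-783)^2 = 613089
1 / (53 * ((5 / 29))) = 29 / 265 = 0.11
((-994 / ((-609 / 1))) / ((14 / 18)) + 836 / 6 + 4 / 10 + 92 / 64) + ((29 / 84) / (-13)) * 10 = 90572879 / 633360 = 143.00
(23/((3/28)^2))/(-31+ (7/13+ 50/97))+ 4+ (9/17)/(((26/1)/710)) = -1819447505/37554309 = -48.45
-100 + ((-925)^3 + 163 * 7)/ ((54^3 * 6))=-18456883/ 19683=-937.71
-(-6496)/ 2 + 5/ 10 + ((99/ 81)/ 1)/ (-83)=4853237/ 1494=3248.49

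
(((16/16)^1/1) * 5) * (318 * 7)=11130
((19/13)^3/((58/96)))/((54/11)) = 603592/573417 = 1.05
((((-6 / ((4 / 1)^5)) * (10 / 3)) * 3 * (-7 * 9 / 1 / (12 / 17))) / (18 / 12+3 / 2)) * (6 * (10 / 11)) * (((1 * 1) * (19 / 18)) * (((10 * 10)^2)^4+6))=282625000000000169575 / 2816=100363991477272787.49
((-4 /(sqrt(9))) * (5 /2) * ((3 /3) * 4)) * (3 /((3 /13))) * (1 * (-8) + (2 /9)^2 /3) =1008800 /729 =1383.81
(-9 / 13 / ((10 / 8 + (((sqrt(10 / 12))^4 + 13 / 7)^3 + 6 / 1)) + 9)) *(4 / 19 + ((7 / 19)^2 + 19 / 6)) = -182650331808 / 2468032682791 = -0.07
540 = 540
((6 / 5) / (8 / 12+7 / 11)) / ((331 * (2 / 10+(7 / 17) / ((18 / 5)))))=60588 / 6846073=0.01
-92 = -92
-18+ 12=-6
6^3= 216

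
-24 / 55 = -0.44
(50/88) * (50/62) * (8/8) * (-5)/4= -0.57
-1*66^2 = -4356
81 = 81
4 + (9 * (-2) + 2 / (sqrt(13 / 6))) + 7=-7 + 2 * sqrt(78) / 13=-5.64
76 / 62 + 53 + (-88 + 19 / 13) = -13022 / 403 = -32.31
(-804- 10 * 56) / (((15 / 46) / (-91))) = 5709704 / 15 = 380646.93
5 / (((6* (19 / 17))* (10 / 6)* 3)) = 17 / 114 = 0.15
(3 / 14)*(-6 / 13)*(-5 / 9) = 0.05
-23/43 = -0.53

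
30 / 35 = 0.86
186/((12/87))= 2697/2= 1348.50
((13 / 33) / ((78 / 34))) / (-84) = -17 / 8316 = -0.00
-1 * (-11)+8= 19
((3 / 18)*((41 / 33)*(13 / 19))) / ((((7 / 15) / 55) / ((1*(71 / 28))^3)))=4769164075 / 17517696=272.25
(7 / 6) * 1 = 7 / 6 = 1.17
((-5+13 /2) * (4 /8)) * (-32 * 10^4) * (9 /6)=-360000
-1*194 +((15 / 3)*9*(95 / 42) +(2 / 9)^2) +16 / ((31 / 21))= -2858941 / 35154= -81.33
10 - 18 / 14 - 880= -6099 / 7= -871.29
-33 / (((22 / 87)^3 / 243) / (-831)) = 398920458897 / 968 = 412107912.08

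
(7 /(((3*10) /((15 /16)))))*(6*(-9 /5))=-189 /80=-2.36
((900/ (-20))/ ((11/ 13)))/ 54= -65/ 66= -0.98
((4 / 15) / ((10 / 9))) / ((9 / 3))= 2 / 25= 0.08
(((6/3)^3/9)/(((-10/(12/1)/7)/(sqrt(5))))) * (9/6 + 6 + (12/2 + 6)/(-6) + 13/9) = -1400 * sqrt(5)/27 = -115.94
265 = 265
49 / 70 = 7 / 10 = 0.70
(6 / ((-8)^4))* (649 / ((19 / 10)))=9735 / 19456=0.50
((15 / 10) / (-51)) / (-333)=1 / 11322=0.00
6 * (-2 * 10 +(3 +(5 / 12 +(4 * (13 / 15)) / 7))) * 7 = -6757 / 10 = -675.70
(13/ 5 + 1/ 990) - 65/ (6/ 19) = -20120/ 99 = -203.23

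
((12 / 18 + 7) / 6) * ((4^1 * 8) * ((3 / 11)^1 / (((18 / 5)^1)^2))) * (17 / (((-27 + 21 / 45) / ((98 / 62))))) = -4789750 / 5496579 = -0.87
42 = 42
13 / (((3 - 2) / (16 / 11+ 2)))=494 / 11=44.91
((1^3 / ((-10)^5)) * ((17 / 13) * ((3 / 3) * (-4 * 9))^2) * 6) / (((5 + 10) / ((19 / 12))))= -8721 / 812500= -0.01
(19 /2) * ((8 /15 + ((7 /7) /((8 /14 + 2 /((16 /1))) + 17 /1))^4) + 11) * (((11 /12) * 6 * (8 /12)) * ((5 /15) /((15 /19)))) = 662584072794621703 /3906156516772050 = 169.63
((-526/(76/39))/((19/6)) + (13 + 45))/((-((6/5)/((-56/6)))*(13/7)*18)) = -2409085/380133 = -6.34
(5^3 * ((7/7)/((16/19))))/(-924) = -0.16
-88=-88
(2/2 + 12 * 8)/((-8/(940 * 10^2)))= -1139750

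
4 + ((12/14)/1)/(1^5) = 34/7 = 4.86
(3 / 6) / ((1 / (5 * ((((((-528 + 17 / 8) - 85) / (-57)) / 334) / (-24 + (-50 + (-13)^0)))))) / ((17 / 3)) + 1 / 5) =-46155 / 7393666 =-0.01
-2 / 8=-1 / 4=-0.25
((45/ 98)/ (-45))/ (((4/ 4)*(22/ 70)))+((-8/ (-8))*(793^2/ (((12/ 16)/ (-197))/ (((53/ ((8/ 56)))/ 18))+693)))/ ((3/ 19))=268960420043951/ 46799932410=5747.03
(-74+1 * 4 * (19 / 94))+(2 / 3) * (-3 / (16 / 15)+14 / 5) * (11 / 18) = -7430917 / 101520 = -73.20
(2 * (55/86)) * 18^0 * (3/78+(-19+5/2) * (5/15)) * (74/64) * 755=-109086175/17888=-6098.29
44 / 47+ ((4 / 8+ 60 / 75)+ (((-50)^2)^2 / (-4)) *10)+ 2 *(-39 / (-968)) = -1777187236493 / 113740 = -15624997.68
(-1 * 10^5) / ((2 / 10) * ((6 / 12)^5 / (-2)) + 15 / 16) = -32000000 / 299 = -107023.41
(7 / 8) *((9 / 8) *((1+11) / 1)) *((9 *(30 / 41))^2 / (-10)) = -688905 / 13448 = -51.23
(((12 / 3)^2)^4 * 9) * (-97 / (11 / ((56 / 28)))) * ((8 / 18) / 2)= -25427968 / 11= -2311633.45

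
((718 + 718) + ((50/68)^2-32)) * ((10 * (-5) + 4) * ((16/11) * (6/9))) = -597502832/9537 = -62651.03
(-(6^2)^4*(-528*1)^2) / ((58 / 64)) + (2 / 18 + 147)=-134856019241476 / 261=-516689728894.54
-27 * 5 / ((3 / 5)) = -225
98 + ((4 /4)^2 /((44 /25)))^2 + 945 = 2019873 /1936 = 1043.32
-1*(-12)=12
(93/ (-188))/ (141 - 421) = 93/ 52640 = 0.00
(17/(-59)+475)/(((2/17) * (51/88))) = 410784/59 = 6962.44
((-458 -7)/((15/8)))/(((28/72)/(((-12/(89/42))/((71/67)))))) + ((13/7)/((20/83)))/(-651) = 1962632564839/575913660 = 3407.86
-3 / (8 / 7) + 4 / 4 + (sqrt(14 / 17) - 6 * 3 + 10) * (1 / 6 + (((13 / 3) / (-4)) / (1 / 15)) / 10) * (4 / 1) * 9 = 370.73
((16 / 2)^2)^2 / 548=1024 / 137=7.47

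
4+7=11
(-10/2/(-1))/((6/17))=85/6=14.17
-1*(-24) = 24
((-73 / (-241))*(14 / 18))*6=1022 / 723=1.41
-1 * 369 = -369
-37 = -37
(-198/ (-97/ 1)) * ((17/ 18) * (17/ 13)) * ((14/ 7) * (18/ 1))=114444/ 1261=90.76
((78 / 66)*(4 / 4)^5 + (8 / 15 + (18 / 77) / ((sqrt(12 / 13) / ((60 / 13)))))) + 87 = 89.84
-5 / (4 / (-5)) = 25 / 4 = 6.25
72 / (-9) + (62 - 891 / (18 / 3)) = -189 / 2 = -94.50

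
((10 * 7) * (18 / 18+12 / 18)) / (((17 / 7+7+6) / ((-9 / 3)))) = -1225 / 54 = -22.69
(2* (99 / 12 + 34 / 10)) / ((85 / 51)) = 699 / 50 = 13.98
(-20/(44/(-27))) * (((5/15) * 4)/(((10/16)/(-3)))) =-864/11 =-78.55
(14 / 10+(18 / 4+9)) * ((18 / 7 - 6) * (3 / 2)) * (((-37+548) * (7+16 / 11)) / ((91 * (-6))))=3034683 / 5005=606.33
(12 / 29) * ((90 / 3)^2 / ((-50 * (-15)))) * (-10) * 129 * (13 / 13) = -18576 / 29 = -640.55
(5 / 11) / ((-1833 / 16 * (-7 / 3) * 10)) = 8 / 47047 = 0.00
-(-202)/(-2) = -101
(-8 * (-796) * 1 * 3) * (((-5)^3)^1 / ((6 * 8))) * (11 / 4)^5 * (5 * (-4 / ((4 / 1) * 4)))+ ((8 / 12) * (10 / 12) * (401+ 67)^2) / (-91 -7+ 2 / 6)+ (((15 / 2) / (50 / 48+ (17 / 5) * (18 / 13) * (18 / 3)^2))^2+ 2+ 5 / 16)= 9779380.53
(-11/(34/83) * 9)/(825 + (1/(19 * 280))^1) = -21857220/74613017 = -0.29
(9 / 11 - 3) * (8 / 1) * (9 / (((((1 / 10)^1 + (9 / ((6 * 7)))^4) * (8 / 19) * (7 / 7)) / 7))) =-5518074240 / 215743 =-25577.07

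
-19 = -19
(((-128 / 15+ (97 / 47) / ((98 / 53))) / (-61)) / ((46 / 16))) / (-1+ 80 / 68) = 34846804 / 145399905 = 0.24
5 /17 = 0.29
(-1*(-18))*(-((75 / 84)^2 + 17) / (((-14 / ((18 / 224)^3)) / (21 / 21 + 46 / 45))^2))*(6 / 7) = -417722723379 / 270808472407244800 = -0.00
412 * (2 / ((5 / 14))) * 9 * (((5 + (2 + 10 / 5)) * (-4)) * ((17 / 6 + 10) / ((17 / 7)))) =-335766816 / 85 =-3950197.84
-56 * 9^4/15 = -122472/5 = -24494.40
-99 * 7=-693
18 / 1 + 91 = 109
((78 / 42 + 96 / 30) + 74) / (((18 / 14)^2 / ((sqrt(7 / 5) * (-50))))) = -38738 * sqrt(35) / 81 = -2829.35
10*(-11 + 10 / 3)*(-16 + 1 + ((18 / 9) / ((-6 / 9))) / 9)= 10580 / 9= 1175.56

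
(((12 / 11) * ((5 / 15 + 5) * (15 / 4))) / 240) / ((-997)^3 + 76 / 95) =-5 / 54506483471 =-0.00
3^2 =9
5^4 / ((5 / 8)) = 1000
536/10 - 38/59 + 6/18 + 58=98491/885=111.29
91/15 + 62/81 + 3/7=20584/2835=7.26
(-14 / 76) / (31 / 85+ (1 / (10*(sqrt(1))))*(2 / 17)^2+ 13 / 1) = -10115 / 733932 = -0.01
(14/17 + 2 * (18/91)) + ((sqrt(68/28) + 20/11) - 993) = -988.40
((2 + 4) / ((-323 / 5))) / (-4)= 0.02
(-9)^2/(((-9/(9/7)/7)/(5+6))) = -891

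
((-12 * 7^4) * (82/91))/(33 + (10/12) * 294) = -168756/1807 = -93.39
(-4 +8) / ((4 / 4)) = 4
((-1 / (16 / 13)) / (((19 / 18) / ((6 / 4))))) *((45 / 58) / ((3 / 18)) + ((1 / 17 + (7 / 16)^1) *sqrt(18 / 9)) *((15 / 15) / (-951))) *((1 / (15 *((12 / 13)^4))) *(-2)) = 1113879 / 1128448 - 371293 *sqrt(2) / 3355148288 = 0.99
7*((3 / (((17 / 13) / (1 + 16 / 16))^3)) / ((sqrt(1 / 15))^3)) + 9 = 9 + 5536440*sqrt(15) / 4913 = 4373.45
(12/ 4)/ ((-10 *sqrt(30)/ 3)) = -3 *sqrt(30)/ 100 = -0.16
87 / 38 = 2.29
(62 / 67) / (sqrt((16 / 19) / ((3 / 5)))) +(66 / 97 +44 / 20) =31 * sqrt(285) / 670 +1397 / 485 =3.66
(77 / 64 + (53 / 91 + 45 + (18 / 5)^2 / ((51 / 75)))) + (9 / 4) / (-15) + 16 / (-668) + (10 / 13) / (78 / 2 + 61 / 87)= 9378793444931 / 142773991360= 65.69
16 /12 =4 /3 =1.33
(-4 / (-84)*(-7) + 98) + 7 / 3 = 100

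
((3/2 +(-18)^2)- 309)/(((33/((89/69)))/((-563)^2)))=28210241/138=204422.04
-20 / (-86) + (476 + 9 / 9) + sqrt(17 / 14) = sqrt(238) / 14 + 20521 / 43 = 478.33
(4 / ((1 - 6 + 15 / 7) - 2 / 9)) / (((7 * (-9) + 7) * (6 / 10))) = 15 / 388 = 0.04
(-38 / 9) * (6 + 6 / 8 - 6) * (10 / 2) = -15.83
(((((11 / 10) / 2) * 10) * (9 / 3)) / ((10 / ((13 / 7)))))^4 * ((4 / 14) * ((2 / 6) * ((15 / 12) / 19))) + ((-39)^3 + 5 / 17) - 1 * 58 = -20629312545873141 / 347434304000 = -59376.15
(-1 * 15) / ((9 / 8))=-40 / 3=-13.33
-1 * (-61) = 61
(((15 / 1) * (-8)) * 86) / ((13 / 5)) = -51600 / 13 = -3969.23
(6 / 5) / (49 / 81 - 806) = -486 / 326185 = -0.00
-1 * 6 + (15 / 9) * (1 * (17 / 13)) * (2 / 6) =-5.27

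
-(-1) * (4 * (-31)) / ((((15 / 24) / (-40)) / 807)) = 6404352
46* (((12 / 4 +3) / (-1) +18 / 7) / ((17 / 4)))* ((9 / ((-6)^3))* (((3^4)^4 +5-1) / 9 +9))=7920612304 / 1071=7395529.70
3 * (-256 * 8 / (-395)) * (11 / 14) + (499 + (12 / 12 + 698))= 3346262 / 2765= 1210.22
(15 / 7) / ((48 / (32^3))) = 10240 / 7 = 1462.86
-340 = -340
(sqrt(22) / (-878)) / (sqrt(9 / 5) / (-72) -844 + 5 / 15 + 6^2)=-12* sqrt(110) / 824748105481 + 1163040* sqrt(22) / 824748105481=0.00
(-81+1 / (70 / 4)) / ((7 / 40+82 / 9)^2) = -73431360 / 78229543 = -0.94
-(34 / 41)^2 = -1156 / 1681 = -0.69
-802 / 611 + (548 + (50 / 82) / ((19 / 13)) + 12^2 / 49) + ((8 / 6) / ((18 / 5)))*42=118720532753 / 209902329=565.60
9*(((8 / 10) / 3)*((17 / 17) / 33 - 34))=-4484 / 55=-81.53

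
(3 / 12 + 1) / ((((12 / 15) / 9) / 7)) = 1575 / 16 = 98.44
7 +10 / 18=7.56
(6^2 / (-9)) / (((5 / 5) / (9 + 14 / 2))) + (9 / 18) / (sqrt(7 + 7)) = -64 + sqrt(14) / 28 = -63.87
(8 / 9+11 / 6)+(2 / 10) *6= 353 / 90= 3.92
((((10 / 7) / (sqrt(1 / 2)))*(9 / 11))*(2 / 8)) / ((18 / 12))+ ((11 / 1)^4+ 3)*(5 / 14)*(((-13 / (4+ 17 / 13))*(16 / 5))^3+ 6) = -20422342398044 / 8212725+ 15*sqrt(2) / 77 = -2486670.40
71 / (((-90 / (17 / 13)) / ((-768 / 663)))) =9088 / 7605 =1.20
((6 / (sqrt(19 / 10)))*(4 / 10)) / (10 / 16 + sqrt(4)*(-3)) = -96*sqrt(190) / 4085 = -0.32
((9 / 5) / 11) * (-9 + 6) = -27 / 55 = -0.49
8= 8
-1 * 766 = -766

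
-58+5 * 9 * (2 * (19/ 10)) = 113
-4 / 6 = -2 / 3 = -0.67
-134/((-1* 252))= 0.53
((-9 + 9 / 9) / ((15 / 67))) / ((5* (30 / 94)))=-25192 / 1125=-22.39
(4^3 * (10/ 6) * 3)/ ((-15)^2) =64/ 45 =1.42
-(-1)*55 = 55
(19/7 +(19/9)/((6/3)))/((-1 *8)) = -475/1008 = -0.47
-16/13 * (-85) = 1360/13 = 104.62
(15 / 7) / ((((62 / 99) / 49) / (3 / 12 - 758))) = -31507245 / 248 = -127045.34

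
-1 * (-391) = 391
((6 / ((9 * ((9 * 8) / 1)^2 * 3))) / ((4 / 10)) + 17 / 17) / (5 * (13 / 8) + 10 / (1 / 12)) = 0.01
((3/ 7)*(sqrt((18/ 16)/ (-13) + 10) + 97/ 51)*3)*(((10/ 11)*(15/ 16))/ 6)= 7275/ 20944 + 225*sqrt(26806)/ 64064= 0.92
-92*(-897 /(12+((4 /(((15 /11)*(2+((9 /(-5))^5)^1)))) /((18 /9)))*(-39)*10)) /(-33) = -363098723 /6657992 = -54.54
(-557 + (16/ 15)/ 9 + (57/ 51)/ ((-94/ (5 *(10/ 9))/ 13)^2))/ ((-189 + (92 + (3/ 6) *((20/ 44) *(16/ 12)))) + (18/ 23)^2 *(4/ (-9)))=49226159773934/ 8581866357105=5.74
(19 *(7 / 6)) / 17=1.30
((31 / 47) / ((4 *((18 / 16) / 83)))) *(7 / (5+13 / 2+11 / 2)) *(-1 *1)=-36022 / 7191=-5.01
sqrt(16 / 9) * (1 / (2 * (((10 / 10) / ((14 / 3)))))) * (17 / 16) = 119 / 36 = 3.31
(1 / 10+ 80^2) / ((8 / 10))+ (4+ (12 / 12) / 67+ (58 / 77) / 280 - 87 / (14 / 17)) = 11409540871 / 1444520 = 7898.50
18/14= 9/7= 1.29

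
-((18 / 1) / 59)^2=-324 / 3481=-0.09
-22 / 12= -11 / 6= -1.83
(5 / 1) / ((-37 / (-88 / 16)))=55 / 74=0.74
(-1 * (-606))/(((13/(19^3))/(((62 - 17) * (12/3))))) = 748179720/13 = 57552286.15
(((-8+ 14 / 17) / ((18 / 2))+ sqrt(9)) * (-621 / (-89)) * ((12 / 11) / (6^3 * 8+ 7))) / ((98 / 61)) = 8510598 / 1414904645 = 0.01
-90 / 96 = -15 / 16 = -0.94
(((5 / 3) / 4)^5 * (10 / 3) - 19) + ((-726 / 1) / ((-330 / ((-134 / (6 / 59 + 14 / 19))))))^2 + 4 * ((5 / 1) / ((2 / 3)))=63697515880405273 / 515315520000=123608.77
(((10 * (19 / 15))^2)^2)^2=4347792138496 / 6561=662672174.74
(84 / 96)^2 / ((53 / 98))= 2401 / 1696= 1.42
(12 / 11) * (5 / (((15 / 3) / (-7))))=-84 / 11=-7.64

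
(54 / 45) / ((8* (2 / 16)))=6 / 5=1.20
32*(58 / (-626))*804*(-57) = 135873.43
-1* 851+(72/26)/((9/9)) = -11027/13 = -848.23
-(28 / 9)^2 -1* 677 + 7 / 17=-944990 / 1377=-686.27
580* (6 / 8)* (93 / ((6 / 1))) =13485 / 2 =6742.50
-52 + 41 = -11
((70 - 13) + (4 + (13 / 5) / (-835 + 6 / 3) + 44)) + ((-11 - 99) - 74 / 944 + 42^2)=3457822679 / 1965880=1758.92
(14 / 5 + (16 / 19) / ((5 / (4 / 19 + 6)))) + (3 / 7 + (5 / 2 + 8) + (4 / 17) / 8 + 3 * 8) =8334898 / 214795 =38.80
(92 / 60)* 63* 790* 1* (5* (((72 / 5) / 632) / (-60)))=-1449 / 10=-144.90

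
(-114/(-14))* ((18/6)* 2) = 48.86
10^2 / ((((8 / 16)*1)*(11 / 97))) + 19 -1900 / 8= 33993 / 22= 1545.14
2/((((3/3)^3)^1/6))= 12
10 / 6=5 / 3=1.67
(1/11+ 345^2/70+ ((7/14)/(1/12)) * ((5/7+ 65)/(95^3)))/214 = 44903998919/5651130100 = 7.95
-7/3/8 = -7/24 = -0.29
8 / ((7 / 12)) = 96 / 7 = 13.71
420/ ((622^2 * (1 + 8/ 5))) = 525/ 1257373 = 0.00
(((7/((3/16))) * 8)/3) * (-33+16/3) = -74368/27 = -2754.37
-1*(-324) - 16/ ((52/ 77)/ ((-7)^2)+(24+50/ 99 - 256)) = 1273657428/ 3930203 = 324.07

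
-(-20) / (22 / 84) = 840 / 11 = 76.36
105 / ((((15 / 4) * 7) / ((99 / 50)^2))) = 9801 / 625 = 15.68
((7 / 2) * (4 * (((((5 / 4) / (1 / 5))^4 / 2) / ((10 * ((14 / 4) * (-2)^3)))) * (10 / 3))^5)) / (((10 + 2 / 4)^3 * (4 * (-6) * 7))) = 9094947017729282379150390625 / 2044068183891435317385756672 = 4.45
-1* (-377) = 377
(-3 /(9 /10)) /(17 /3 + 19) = -5 /37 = -0.14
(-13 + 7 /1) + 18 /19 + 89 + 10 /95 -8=1445 /19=76.05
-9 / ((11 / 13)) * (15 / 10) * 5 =-1755 / 22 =-79.77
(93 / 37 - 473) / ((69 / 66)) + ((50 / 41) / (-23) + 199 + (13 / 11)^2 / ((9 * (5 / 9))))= -5294240406 / 21109055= -250.80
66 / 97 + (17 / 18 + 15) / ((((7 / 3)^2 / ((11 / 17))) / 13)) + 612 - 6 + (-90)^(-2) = 59026878293 / 93498300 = 631.31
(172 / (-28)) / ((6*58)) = -43 / 2436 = -0.02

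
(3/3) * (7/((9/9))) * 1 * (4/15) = 28/15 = 1.87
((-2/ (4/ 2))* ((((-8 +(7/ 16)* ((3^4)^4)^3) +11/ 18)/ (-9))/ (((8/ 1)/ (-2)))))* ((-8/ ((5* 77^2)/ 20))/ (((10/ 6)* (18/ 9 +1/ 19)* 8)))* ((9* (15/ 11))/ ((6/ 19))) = 19935474888981444965077309/ 2683296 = 7429472890423361777.86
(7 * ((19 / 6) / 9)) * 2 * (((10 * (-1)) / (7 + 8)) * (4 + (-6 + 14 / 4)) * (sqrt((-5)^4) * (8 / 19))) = -1400 / 27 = -51.85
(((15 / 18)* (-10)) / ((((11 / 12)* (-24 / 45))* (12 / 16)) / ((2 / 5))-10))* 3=300 / 131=2.29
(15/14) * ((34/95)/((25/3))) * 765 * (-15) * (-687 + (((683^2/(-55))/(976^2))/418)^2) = 23138652648784934813028555933/63786511947157032140800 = 362751.50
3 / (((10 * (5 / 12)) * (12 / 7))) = 0.42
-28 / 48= -0.58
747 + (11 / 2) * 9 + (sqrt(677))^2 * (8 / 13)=31541 / 26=1213.12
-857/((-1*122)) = 857/122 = 7.02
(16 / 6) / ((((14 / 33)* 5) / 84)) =528 / 5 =105.60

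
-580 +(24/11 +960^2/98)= 4757356/539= 8826.26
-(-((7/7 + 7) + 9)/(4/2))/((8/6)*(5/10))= 51/4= 12.75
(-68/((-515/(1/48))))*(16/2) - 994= -1535696/1545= -993.98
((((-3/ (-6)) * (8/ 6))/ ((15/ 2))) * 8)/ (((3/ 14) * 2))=224/ 135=1.66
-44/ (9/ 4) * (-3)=176/ 3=58.67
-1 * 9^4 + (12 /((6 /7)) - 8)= -6555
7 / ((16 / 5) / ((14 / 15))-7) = -49 / 25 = -1.96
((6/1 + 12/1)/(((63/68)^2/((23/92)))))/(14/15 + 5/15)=11560/2793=4.14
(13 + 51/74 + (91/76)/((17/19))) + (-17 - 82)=-211275/2516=-83.97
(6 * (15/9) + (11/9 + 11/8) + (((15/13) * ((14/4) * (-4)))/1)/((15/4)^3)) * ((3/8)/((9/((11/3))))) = 1054559/561600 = 1.88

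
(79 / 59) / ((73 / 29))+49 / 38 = 298101 / 163666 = 1.82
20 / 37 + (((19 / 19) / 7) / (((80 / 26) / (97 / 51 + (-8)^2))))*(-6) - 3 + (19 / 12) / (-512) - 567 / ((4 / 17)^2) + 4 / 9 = -4164043814983 / 405780480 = -10261.81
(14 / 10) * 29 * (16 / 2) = 324.80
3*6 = 18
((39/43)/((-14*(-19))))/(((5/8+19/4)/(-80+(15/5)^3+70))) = 2652/245917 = 0.01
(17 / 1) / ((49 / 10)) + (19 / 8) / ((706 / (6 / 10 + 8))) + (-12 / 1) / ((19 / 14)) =-140495853 / 26291440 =-5.34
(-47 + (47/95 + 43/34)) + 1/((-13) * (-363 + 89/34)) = -23276313883/514503470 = -45.24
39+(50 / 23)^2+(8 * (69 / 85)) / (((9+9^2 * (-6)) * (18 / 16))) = 2812760497 / 64344915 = 43.71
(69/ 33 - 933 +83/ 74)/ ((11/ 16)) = -6054776/ 4477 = -1352.42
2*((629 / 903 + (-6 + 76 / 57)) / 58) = -1195 / 8729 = -0.14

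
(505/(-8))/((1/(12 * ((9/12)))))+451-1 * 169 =-2289/8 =-286.12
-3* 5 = -15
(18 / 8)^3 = 729 / 64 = 11.39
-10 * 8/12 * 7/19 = -140/57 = -2.46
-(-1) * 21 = 21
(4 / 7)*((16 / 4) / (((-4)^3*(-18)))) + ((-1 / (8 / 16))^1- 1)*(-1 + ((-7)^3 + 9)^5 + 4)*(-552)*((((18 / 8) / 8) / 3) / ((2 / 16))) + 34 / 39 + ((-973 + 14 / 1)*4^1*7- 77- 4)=-33824222201872158155 / 6552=-5162427075987814.13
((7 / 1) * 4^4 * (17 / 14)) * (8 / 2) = 8704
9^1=9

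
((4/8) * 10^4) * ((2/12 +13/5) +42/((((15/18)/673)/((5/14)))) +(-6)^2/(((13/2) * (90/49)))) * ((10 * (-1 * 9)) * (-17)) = 1205312325000/13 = 92716332692.31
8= 8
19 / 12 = 1.58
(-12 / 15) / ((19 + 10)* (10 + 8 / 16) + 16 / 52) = -104 / 39625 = -0.00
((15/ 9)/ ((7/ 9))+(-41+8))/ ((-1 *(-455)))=-216/ 3185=-0.07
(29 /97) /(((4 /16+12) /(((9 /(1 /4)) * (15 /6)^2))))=26100 /4753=5.49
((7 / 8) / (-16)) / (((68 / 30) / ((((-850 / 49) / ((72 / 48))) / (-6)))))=-125 / 2688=-0.05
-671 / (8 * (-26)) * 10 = 3355 / 104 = 32.26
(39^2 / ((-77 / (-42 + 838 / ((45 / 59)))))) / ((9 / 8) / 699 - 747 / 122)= 913758090752 / 267968085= 3409.95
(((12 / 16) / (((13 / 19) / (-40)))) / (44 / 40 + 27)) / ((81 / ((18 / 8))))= -475 / 10959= -0.04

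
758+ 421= 1179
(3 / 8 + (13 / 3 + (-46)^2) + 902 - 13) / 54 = 72233 / 1296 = 55.74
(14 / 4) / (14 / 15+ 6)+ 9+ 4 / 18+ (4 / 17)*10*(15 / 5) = 16.79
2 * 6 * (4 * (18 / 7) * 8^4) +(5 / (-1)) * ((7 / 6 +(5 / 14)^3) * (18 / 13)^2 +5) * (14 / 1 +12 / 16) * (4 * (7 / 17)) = 142092920183 / 281554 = 504673.78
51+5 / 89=4544 / 89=51.06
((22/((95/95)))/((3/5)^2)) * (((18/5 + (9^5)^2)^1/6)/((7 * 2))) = 15220090655/6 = 2536681775.83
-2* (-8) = 16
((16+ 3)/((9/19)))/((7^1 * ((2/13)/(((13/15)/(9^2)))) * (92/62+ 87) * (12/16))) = 290966/48452985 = 0.01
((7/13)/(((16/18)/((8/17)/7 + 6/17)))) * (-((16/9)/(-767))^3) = 25600/8077247385363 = 0.00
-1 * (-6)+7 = 13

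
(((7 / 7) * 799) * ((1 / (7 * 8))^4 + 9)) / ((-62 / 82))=-2899514322935 / 304869376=-9510.68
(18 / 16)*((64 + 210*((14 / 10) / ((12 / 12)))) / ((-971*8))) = -1611 / 31072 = -0.05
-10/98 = -0.10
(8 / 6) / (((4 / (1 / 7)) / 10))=10 / 21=0.48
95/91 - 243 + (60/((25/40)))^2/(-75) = -830002/2275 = -364.84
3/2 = 1.50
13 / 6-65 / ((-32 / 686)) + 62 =69965 / 48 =1457.60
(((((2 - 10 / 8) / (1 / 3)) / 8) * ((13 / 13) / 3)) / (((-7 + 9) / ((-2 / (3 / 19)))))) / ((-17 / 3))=57 / 544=0.10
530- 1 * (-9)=539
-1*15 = -15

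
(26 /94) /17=13 /799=0.02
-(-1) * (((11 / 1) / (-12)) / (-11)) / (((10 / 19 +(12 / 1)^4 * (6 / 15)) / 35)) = 475 / 1350888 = 0.00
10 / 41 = 0.24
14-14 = 0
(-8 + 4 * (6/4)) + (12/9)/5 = -26/15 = -1.73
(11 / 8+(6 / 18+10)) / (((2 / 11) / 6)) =386.38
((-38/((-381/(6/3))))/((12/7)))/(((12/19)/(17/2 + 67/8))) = 12635/4064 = 3.11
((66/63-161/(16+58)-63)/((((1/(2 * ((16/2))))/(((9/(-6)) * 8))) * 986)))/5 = 318896/127687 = 2.50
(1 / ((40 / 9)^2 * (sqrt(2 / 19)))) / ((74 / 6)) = 243 * sqrt(38) / 118400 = 0.01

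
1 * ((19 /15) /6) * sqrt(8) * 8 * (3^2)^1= 152 * sqrt(2) /5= 42.99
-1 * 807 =-807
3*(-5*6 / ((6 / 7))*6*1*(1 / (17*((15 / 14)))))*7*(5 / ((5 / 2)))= -8232 / 17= -484.24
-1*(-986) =986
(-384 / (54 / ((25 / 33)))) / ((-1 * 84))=400 / 6237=0.06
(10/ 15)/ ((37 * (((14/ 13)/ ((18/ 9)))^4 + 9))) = 28561/ 14399475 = 0.00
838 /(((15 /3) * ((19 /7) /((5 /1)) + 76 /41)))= 240506 /3439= 69.93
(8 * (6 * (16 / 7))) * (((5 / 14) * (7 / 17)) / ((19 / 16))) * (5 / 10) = 15360 / 2261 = 6.79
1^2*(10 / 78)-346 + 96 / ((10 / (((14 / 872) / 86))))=-316113077 / 913965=-345.87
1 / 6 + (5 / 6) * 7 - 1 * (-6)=12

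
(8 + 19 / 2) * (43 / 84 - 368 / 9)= -706.60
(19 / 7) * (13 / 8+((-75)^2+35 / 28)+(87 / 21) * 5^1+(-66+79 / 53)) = 15156.79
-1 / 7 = -0.14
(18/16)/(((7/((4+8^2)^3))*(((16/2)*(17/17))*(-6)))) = -14739/14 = -1052.79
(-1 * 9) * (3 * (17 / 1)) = -459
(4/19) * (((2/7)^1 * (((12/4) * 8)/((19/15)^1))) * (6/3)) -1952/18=-2414512/22743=-106.17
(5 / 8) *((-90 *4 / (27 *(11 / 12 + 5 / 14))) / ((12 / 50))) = -8750 / 321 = -27.26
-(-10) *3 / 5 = 6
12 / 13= 0.92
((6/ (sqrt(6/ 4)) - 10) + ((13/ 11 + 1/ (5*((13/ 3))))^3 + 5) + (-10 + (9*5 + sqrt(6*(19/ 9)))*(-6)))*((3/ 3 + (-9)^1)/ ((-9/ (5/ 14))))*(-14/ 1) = 1331.57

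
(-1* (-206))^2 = 42436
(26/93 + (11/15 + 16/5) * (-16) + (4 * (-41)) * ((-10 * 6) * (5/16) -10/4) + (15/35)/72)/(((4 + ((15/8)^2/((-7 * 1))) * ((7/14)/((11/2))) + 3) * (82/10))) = 60.01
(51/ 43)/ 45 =17/ 645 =0.03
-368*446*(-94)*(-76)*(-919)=1077555467008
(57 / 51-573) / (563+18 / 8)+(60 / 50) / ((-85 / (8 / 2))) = -1026464 / 960925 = -1.07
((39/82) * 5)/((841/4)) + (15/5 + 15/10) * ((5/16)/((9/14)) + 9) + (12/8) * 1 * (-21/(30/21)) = 56959331/2758480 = 20.65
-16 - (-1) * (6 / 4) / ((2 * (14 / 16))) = -106 / 7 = -15.14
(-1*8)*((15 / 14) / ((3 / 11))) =-220 / 7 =-31.43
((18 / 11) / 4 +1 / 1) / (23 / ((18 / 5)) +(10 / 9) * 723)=279 / 160325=0.00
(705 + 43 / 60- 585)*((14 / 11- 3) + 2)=7243 / 220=32.92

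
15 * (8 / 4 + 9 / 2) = 195 / 2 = 97.50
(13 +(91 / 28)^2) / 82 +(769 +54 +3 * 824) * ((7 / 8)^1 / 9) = 3786053 / 11808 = 320.63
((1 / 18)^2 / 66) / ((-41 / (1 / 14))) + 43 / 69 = 175933273 / 282311568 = 0.62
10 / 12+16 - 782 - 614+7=-8233 / 6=-1372.17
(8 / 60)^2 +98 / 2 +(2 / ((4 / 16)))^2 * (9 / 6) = 32629 / 225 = 145.02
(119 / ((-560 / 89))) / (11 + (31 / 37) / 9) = -503829 / 295520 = -1.70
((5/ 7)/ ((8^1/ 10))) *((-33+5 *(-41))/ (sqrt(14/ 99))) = -1275 *sqrt(154)/ 28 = -565.08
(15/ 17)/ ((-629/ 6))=-90/ 10693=-0.01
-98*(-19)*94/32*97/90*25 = 21222145/144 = 147376.01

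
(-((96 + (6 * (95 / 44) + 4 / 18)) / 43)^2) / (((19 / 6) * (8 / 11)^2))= -467294689 / 121412736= -3.85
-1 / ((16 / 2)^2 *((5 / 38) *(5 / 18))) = -171 / 400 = -0.43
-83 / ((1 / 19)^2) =-29963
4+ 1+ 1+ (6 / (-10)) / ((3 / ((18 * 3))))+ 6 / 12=-43 / 10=-4.30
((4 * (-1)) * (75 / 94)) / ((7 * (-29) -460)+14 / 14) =75 / 15557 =0.00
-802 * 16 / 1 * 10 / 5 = -25664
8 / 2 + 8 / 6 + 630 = 1906 / 3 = 635.33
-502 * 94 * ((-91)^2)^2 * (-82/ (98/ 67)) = 181409371802204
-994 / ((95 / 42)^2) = -1753416 / 9025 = -194.28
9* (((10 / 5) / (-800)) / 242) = -9 / 96800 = -0.00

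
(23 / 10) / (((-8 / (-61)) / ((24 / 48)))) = 1403 / 160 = 8.77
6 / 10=3 / 5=0.60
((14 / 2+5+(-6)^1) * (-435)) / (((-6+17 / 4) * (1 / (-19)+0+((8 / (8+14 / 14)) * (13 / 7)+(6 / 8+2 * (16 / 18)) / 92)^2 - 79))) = -15231153530880 / 778557484373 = -19.56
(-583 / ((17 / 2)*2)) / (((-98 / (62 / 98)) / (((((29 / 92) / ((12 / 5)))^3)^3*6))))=512085252386485228515625 / 33146790794105796514597690146816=0.00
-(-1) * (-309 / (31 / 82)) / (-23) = 25338 / 713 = 35.54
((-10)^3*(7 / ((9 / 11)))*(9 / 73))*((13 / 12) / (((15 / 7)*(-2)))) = 266.63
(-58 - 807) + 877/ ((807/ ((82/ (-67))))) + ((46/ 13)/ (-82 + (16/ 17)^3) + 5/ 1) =-120719032967201/ 140147118345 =-861.37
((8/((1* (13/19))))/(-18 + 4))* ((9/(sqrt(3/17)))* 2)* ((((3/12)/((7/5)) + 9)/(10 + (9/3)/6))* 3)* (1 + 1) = -117192* sqrt(51)/4459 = -187.69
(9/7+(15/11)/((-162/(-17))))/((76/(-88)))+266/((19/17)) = 848717/3591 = 236.35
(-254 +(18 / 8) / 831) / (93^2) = -281429 / 9583092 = -0.03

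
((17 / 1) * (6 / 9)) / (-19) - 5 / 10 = -125 / 114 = -1.10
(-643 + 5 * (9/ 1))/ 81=-598/ 81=-7.38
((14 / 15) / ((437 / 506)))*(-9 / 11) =-84 / 95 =-0.88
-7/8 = -0.88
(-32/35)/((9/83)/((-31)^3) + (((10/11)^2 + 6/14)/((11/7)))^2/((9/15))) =-210261869823984/244476021241165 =-0.86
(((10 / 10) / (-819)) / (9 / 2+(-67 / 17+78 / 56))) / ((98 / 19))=-646 / 5325957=-0.00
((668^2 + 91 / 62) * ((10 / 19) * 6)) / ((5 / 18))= 2987925732 / 589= 5072879.00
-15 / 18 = -5 / 6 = -0.83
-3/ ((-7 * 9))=1/ 21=0.05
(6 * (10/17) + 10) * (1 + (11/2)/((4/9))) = 12305/68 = 180.96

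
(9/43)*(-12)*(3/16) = -81/172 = -0.47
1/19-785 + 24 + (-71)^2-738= 67299/19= 3542.05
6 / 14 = 3 / 7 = 0.43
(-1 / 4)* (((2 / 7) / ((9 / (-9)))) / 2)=1 / 28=0.04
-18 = -18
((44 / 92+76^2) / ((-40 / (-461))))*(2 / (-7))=-61247999 / 3220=-19021.12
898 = 898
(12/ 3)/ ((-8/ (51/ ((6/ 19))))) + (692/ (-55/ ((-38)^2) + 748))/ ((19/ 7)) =-80.41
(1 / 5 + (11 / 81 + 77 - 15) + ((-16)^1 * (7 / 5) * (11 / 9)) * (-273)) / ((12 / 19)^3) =2093551993 / 69984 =29914.72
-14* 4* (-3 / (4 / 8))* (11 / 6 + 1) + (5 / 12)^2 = 137113 / 144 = 952.17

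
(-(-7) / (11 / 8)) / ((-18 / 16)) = -448 / 99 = -4.53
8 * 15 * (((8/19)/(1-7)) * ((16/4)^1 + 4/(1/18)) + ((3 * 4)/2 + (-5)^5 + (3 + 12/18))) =-374480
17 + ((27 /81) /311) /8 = 126889 /7464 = 17.00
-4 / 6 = -2 / 3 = -0.67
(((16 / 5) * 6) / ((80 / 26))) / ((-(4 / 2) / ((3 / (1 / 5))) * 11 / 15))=-702 / 11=-63.82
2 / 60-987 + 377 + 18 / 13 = -237347 / 390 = -608.58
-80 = -80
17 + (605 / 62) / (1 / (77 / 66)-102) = 741997 / 43896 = 16.90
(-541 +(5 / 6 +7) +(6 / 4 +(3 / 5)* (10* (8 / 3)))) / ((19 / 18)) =-9282 / 19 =-488.53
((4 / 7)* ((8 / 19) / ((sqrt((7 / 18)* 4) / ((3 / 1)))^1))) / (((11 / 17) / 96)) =235008* sqrt(14) / 10241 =85.86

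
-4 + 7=3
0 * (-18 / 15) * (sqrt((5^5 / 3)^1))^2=0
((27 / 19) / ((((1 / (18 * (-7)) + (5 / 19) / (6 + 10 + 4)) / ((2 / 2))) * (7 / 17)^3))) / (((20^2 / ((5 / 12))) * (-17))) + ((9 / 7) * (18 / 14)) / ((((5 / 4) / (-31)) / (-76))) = 43616313 / 14000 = 3115.45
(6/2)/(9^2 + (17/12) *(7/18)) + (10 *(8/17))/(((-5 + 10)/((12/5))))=687432/299455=2.30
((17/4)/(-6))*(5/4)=-85/96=-0.89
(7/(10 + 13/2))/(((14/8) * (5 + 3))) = 1/33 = 0.03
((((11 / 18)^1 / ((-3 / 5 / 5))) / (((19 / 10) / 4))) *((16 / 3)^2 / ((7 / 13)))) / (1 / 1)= -18304000 / 32319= -566.35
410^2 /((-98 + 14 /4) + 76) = -336200 /37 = -9086.49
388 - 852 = -464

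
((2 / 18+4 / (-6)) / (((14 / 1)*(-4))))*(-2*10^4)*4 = -50000 / 63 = -793.65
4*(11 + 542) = 2212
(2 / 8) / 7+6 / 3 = 57 / 28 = 2.04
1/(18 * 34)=1/612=0.00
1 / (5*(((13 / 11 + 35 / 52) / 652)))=372944 / 5305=70.30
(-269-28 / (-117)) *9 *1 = -31445 / 13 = -2418.85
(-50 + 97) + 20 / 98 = 2313 / 49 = 47.20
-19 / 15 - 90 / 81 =-107 / 45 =-2.38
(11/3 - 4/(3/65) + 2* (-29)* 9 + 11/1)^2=352836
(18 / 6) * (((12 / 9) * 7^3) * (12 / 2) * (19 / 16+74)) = 1237887 / 2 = 618943.50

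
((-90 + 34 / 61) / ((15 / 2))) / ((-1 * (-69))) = -10912 / 63135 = -0.17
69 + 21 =90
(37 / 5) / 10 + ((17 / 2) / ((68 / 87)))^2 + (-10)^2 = 350409 / 1600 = 219.01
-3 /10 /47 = -3 /470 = -0.01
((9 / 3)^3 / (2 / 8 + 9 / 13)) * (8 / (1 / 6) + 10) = 1661.88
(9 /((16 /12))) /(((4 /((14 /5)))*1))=189 /40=4.72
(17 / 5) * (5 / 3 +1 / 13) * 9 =3468 / 65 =53.35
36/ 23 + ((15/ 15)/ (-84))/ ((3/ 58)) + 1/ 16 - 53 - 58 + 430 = 320.40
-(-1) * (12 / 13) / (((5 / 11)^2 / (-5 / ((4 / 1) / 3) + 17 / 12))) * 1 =-3388 / 325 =-10.42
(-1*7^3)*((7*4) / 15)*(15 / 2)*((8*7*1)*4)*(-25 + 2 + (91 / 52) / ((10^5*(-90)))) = 13916196117649 / 562500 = 24739904.21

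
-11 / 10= -1.10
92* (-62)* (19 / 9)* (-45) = 541880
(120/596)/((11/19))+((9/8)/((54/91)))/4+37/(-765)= 0.77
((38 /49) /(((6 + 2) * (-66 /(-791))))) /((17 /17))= 1.16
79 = 79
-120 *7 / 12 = -70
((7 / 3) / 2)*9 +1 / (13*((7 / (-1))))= 1909 / 182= 10.49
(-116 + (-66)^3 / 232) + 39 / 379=-14893948 / 10991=-1355.10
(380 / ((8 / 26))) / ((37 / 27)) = 33345 / 37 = 901.22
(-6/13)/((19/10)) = -0.24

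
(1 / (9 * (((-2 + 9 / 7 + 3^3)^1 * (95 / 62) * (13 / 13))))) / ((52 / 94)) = 10199 / 2045160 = 0.00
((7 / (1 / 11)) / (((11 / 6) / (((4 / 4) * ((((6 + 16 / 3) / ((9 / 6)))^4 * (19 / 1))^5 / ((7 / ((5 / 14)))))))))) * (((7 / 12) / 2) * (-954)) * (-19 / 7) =13927903286938463994047726552391961526885416960 / 9455962023710944623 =1472922929683311964914812000.00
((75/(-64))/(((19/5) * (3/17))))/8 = -2125/9728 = -0.22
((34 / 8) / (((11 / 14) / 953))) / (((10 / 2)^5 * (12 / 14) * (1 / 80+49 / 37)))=117489652 / 81613125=1.44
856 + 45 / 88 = 75373 / 88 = 856.51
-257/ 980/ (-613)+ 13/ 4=976331/ 300370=3.25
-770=-770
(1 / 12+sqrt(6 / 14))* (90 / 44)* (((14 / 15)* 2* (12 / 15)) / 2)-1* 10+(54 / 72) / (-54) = -39151 / 3960+12* sqrt(21) / 55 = -8.89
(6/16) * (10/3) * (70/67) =1.31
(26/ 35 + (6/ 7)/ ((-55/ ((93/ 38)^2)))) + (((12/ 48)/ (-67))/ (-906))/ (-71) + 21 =10374505099975/ 479202712296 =21.65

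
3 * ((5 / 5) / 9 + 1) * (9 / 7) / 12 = 5 / 14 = 0.36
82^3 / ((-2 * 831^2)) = -275684 / 690561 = -0.40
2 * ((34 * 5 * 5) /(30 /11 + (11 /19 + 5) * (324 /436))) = 9681925 /39144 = 247.34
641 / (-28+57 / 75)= -16025 / 681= -23.53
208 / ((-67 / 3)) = -9.31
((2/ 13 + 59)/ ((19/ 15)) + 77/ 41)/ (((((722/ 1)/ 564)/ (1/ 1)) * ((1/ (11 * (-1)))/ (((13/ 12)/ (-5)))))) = 127170109/ 1406095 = 90.44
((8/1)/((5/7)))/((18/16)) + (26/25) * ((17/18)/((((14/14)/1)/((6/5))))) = 11.13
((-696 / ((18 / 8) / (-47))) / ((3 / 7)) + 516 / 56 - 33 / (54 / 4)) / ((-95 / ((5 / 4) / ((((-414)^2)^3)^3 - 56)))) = -4275221 / 1222335084908990876774853479335920835134964320686400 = -0.00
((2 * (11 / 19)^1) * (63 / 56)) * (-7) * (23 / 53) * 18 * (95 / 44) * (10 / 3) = -512.62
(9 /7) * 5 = 45 /7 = 6.43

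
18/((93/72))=13.94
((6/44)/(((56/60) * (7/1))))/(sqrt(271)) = 45 * sqrt(271)/584276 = 0.00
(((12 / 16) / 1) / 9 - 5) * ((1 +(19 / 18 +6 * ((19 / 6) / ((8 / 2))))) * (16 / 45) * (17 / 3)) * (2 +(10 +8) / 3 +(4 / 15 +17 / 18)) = -40742863 / 65610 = -620.99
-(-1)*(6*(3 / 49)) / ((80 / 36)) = 81 / 490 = 0.17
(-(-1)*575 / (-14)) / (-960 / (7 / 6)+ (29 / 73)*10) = 1679 / 33476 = 0.05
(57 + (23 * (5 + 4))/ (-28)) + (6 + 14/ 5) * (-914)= -7993.59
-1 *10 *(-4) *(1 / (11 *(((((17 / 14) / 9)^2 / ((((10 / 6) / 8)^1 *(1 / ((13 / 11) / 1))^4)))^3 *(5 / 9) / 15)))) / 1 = 11149178042312711799811875 / 562359137211758588689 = 19825.73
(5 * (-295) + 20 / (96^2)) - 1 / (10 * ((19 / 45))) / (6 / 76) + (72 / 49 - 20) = -168952075 / 112896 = -1496.53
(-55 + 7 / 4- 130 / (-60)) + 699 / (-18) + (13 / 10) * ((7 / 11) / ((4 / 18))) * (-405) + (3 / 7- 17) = -745757 / 462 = -1614.19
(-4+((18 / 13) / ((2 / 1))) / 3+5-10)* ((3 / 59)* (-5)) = 1710 / 767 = 2.23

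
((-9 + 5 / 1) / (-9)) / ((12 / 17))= 17 / 27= 0.63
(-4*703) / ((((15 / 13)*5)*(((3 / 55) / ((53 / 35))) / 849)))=-6031337884 / 525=-11488262.64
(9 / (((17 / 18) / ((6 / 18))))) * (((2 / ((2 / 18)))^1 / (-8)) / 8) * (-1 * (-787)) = -191241 / 272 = -703.09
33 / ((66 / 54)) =27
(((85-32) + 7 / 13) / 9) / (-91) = -232 / 3549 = -0.07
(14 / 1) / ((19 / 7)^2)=686 / 361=1.90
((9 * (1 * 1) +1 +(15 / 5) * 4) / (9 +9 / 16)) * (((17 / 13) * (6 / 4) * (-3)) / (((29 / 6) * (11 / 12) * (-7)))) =1152 / 2639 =0.44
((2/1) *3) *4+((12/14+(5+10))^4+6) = 151879071/2401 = 63256.59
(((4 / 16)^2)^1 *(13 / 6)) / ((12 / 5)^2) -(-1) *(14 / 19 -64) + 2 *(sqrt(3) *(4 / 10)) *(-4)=-16610273 / 262656 -16 *sqrt(3) / 5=-68.78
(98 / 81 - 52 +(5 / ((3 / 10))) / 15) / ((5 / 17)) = -68408 / 405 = -168.91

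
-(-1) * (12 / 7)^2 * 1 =144 / 49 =2.94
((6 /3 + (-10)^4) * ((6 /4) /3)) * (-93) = -465093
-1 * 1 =-1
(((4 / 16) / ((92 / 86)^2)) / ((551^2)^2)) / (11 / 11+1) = 1849 / 1560314145578528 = 0.00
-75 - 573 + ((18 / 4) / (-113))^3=-7479978777 / 11543176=-648.00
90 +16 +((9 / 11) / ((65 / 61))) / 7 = 531079 / 5005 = 106.11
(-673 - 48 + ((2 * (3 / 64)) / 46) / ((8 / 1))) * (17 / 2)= -144338381 / 23552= -6128.50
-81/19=-4.26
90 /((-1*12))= -15 /2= -7.50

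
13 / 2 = 6.50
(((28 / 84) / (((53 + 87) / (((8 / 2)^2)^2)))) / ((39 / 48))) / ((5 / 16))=16384 / 6825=2.40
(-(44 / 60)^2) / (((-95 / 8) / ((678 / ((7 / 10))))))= 437536 / 9975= 43.86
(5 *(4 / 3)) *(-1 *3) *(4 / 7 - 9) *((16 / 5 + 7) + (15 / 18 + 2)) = 46138 / 21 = 2197.05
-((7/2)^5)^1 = -525.22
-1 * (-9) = 9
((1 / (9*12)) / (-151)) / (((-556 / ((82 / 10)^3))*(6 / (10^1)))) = 68921 / 680043600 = 0.00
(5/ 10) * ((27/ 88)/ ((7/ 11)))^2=729/ 6272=0.12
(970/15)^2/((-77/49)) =-263452/99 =-2661.13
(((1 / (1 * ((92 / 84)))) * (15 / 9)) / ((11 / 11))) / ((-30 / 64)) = -224 / 69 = -3.25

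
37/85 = 0.44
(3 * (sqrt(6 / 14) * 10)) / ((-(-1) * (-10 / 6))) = -18 * sqrt(21) / 7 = -11.78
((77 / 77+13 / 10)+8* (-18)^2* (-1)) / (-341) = 25897 / 3410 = 7.59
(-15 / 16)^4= 50625 / 65536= 0.77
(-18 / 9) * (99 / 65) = -198 / 65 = -3.05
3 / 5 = 0.60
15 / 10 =3 / 2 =1.50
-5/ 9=-0.56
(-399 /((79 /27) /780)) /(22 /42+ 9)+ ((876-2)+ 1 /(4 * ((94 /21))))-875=-11169.41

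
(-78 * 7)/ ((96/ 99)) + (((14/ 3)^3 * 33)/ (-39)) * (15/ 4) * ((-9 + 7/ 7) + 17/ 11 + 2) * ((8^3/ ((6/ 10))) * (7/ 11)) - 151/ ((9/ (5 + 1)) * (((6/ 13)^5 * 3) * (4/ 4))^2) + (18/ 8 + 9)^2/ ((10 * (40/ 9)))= 88014277528120873/ 116729952768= 753999.08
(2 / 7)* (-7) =-2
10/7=1.43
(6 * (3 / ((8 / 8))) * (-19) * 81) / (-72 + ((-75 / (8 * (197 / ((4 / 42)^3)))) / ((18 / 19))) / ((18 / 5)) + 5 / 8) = 10916639942544 / 28127041639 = 388.12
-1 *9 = -9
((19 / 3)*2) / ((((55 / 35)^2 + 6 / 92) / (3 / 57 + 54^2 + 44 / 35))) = 1249367084 / 85695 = 14579.23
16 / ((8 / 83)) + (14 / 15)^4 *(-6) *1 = 2724418 / 16875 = 161.45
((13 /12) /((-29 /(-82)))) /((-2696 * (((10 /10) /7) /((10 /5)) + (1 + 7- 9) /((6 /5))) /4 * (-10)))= -3731 /6254720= -0.00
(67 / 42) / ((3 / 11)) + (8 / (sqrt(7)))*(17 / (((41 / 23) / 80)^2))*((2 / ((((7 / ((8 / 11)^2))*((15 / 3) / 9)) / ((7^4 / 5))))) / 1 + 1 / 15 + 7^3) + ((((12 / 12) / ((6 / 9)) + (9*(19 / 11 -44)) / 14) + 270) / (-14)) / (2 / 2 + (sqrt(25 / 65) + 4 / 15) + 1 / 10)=-1722613433 / 168358806 + 8465850*sqrt(65) / 9353267 + 79172712108032*sqrt(7) / 4271421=49040189.28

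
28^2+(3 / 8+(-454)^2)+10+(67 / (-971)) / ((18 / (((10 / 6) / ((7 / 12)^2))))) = 236270108131 / 1141896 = 206910.36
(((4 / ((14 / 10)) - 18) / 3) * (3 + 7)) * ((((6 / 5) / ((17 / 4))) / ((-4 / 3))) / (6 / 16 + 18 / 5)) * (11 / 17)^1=3520 / 2023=1.74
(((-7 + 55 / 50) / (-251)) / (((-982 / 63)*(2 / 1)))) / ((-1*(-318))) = -1239 / 522541840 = -0.00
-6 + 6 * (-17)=-108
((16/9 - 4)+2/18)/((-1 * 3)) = 19/27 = 0.70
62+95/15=205/3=68.33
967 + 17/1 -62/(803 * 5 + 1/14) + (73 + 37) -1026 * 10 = -515230894/56211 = -9166.02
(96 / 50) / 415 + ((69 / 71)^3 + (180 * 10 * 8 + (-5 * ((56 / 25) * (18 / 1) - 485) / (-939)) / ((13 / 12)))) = 217558088292121507 / 15109526037125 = 14398.74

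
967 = 967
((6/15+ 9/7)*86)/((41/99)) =502326/1435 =350.05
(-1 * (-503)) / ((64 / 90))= 22635 / 32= 707.34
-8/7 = -1.14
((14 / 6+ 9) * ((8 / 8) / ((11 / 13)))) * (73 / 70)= 13.97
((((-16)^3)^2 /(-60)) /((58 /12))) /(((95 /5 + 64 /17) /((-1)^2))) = -2541.32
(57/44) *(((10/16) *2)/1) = 285/176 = 1.62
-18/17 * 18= -324/17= -19.06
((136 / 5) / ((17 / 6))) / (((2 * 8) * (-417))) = -1 / 695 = -0.00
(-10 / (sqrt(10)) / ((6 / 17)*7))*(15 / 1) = -85*sqrt(10) / 14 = -19.20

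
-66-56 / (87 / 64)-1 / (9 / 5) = -28123 / 261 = -107.75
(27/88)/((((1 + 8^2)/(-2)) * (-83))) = 27/237380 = 0.00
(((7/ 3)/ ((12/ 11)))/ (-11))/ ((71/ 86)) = -301/ 1278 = -0.24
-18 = -18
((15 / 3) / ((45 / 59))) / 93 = 59 / 837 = 0.07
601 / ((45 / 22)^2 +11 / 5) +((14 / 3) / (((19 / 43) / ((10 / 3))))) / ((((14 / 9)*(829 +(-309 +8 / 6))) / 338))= 12488904425 / 114770621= 108.82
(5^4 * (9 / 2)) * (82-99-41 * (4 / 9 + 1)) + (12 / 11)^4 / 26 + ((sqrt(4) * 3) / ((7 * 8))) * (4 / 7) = -1999328127844 / 9326317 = -214374.88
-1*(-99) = 99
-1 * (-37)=37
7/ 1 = 7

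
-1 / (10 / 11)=-11 / 10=-1.10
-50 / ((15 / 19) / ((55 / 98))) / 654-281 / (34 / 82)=-1107694723 / 1634346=-677.76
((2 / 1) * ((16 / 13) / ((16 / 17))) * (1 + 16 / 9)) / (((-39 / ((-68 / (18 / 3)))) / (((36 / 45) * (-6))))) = -46240 / 4563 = -10.13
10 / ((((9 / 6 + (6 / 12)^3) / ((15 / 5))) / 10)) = 2400 / 13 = 184.62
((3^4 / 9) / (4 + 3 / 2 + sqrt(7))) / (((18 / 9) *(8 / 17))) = 561 / 248 - 51 *sqrt(7) / 124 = 1.17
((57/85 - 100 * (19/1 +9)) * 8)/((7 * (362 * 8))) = -237943/215390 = -1.10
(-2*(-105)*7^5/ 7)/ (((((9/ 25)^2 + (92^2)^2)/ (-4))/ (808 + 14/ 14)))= -1019764725000/ 44774560081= -22.78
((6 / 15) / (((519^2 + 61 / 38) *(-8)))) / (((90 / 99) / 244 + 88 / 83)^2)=-117864989462 / 718800267885661295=-0.00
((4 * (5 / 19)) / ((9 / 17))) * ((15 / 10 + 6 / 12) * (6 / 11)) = 1360 / 627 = 2.17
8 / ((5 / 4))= 32 / 5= 6.40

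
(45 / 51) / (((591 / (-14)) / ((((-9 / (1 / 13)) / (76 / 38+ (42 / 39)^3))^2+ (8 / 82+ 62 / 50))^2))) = -32173985542980373289151764607 / 913416921366469206949000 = -35223.77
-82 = -82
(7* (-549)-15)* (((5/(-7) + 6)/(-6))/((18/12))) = 47582/21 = 2265.81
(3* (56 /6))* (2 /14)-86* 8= -684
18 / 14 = 9 / 7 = 1.29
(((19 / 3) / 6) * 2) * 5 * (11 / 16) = 1045 / 144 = 7.26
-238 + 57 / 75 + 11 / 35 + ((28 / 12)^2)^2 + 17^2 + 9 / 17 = 19819151 / 240975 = 82.25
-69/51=-23/17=-1.35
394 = 394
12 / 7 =1.71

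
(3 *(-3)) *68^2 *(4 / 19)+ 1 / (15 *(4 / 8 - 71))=-352071398 / 40185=-8761.26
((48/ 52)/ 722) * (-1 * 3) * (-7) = 126/ 4693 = 0.03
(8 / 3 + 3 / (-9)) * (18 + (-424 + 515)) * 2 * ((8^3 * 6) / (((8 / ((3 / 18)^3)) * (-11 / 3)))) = -246.63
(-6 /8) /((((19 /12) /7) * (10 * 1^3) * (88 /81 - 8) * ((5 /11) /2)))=8019 /38000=0.21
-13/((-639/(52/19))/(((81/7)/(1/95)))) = 30420/497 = 61.21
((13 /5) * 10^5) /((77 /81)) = 21060000 /77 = 273506.49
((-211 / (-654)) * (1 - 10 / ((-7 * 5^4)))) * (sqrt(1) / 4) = 185047 / 2289000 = 0.08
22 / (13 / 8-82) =-176 / 643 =-0.27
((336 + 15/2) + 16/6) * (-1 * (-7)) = 2423.17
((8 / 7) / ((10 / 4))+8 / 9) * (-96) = -129.22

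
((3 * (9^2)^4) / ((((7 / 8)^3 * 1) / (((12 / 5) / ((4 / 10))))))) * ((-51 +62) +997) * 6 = 342764853755904 / 49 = 6995201097059.27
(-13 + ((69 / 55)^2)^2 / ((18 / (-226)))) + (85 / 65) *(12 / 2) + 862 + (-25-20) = 92875918389 / 118958125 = 780.74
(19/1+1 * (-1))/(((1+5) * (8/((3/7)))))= 9/56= 0.16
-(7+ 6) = -13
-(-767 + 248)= 519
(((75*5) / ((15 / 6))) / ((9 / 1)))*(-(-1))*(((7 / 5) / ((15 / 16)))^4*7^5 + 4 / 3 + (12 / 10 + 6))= 5289767976704 / 3796875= 1393189.92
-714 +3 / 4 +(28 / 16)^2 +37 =-10771 / 16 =-673.19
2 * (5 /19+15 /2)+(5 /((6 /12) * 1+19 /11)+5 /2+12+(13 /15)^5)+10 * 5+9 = 129744850691 /1413956250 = 91.76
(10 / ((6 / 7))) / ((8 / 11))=16.04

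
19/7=2.71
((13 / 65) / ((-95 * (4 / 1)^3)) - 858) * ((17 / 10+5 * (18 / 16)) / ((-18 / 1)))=7642377893 / 21888000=349.16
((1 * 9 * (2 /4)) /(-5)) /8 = -9 /80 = -0.11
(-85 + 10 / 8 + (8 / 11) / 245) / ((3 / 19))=-5717689 / 10780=-530.40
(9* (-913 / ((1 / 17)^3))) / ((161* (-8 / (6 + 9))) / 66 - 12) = 19983209895 / 6584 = 3035116.93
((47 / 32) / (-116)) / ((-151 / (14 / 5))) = 329 / 1401280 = 0.00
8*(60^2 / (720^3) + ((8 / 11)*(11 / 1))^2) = 6635521 / 12960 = 512.00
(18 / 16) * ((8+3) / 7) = 99 / 56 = 1.77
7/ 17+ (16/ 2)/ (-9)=-73/ 153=-0.48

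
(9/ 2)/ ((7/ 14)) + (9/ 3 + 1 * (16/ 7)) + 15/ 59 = 6005/ 413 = 14.54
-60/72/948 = -5/5688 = -0.00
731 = 731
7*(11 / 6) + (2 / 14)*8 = 13.98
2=2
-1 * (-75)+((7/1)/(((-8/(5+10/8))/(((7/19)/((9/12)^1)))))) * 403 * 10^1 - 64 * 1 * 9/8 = -2467691/228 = -10823.21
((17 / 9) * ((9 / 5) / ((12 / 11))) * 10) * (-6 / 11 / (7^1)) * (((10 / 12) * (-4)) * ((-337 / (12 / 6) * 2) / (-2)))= 28645 / 21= 1364.05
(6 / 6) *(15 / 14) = 15 / 14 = 1.07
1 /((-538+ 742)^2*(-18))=-1 /749088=-0.00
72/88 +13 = 152/11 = 13.82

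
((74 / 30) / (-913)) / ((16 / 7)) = -259 / 219120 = -0.00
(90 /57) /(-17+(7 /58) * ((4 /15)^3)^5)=-380967684631347656250 /4101752071126105934329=-0.09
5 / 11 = 0.45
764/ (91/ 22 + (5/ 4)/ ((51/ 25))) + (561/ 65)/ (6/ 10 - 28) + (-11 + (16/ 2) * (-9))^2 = 133801422332/ 18980117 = 7049.56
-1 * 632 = -632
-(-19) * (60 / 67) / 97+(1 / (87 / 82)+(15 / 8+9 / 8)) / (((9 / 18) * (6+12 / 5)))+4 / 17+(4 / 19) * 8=1662071965 / 547885197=3.03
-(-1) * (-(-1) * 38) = 38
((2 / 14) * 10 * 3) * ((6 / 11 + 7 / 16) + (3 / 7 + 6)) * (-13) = -412.93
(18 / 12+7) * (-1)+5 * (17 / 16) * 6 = 187 / 8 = 23.38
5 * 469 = 2345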